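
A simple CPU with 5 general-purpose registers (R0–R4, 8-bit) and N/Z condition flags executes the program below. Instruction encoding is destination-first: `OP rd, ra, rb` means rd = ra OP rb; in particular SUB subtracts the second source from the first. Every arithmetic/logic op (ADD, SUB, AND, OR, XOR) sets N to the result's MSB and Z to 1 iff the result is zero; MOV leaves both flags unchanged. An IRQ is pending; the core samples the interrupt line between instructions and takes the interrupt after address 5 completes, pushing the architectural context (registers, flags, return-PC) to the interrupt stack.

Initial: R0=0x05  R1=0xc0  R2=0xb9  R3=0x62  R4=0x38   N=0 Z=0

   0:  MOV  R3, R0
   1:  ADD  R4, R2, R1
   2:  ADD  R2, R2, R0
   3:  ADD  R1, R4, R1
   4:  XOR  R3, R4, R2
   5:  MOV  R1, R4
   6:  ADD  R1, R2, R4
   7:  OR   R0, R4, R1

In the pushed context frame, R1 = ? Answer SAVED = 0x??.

SAVED = 0x79

after  0: R0=0x05 R1=0xc0 R2=0xb9 R3=0x05 R4=0x38  N=0 Z=0
after  1: R0=0x05 R1=0xc0 R2=0xb9 R3=0x05 R4=0x79  N=0 Z=0
after  2: R0=0x05 R1=0xc0 R2=0xbe R3=0x05 R4=0x79  N=1 Z=0
after  3: R0=0x05 R1=0x39 R2=0xbe R3=0x05 R4=0x79  N=0 Z=0
after  4: R0=0x05 R1=0x39 R2=0xbe R3=0xc7 R4=0x79  N=1 Z=0
after  5: R0=0x05 R1=0x79 R2=0xbe R3=0xc7 R4=0x79  N=1 Z=0
-- IRQ taken; context saved, return-PC = 6 --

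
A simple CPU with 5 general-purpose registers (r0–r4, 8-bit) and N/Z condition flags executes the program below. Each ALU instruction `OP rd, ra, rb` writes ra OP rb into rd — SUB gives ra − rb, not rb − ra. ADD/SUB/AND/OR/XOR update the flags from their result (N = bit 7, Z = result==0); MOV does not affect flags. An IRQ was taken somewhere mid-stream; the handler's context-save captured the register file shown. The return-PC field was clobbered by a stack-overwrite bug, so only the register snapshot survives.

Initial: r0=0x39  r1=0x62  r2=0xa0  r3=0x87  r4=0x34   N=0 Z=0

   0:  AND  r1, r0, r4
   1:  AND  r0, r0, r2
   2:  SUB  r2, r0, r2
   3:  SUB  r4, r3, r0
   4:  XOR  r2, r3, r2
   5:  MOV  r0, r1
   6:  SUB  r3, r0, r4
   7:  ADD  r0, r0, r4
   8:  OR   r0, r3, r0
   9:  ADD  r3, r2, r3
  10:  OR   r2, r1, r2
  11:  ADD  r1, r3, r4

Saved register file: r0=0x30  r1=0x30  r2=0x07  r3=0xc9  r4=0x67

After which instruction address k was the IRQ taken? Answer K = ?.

after  0: r0=0x39 r1=0x30 r2=0xa0 r3=0x87 r4=0x34  N=0 Z=0
after  1: r0=0x20 r1=0x30 r2=0xa0 r3=0x87 r4=0x34  N=0 Z=0
after  2: r0=0x20 r1=0x30 r2=0x80 r3=0x87 r4=0x34  N=1 Z=0
after  3: r0=0x20 r1=0x30 r2=0x80 r3=0x87 r4=0x67  N=0 Z=0
after  4: r0=0x20 r1=0x30 r2=0x07 r3=0x87 r4=0x67  N=0 Z=0
after  5: r0=0x30 r1=0x30 r2=0x07 r3=0x87 r4=0x67  N=0 Z=0
after  6: r0=0x30 r1=0x30 r2=0x07 r3=0xc9 r4=0x67  N=1 Z=0
-- IRQ taken; context saved, return-PC = 7 --

K = 6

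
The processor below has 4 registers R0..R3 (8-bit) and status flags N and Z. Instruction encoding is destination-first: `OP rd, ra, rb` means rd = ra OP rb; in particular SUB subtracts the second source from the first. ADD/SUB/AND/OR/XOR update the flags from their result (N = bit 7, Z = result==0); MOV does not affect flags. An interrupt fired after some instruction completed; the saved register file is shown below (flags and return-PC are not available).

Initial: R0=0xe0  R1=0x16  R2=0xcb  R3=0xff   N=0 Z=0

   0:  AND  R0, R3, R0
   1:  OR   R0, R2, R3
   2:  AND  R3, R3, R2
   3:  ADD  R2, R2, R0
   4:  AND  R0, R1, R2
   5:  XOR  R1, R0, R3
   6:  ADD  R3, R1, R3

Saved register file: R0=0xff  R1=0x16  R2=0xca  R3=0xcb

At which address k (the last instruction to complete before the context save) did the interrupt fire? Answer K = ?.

after  0: R0=0xe0 R1=0x16 R2=0xcb R3=0xff  N=1 Z=0
after  1: R0=0xff R1=0x16 R2=0xcb R3=0xff  N=1 Z=0
after  2: R0=0xff R1=0x16 R2=0xcb R3=0xcb  N=1 Z=0
after  3: R0=0xff R1=0x16 R2=0xca R3=0xcb  N=1 Z=0
-- IRQ taken; context saved, return-PC = 4 --

K = 3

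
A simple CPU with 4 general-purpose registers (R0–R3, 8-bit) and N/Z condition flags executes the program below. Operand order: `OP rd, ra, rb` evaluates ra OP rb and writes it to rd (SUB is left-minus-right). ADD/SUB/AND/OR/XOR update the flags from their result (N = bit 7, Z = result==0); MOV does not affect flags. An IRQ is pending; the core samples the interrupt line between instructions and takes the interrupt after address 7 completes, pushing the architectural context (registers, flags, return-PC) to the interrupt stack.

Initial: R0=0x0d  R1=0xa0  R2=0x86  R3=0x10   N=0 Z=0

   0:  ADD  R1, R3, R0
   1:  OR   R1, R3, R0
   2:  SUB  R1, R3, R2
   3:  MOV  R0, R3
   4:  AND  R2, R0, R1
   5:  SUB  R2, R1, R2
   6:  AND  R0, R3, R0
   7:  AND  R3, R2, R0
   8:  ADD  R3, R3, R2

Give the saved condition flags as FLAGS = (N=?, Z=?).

after  0: R0=0x0d R1=0x1d R2=0x86 R3=0x10  N=0 Z=0
after  1: R0=0x0d R1=0x1d R2=0x86 R3=0x10  N=0 Z=0
after  2: R0=0x0d R1=0x8a R2=0x86 R3=0x10  N=1 Z=0
after  3: R0=0x10 R1=0x8a R2=0x86 R3=0x10  N=1 Z=0
after  4: R0=0x10 R1=0x8a R2=0x00 R3=0x10  N=0 Z=1
after  5: R0=0x10 R1=0x8a R2=0x8a R3=0x10  N=1 Z=0
after  6: R0=0x10 R1=0x8a R2=0x8a R3=0x10  N=0 Z=0
after  7: R0=0x10 R1=0x8a R2=0x8a R3=0x00  N=0 Z=1
-- IRQ taken; context saved, return-PC = 8 --

FLAGS = (N=0, Z=1)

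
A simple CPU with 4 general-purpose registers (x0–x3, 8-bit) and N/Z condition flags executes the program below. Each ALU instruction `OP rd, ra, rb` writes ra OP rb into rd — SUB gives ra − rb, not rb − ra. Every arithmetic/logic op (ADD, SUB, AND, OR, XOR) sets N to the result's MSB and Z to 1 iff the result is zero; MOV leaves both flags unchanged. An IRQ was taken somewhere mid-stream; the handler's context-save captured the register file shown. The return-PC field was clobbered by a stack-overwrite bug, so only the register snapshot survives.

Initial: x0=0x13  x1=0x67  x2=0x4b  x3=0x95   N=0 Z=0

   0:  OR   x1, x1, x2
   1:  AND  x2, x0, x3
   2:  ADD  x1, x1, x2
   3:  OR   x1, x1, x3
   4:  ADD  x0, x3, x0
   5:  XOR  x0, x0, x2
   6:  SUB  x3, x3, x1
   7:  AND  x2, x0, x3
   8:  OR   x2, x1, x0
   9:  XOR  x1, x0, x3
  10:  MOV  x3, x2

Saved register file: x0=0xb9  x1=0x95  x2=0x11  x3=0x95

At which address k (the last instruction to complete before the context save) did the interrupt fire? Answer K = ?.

after  0: x0=0x13 x1=0x6f x2=0x4b x3=0x95  N=0 Z=0
after  1: x0=0x13 x1=0x6f x2=0x11 x3=0x95  N=0 Z=0
after  2: x0=0x13 x1=0x80 x2=0x11 x3=0x95  N=1 Z=0
after  3: x0=0x13 x1=0x95 x2=0x11 x3=0x95  N=1 Z=0
after  4: x0=0xa8 x1=0x95 x2=0x11 x3=0x95  N=1 Z=0
after  5: x0=0xb9 x1=0x95 x2=0x11 x3=0x95  N=1 Z=0
-- IRQ taken; context saved, return-PC = 6 --

K = 5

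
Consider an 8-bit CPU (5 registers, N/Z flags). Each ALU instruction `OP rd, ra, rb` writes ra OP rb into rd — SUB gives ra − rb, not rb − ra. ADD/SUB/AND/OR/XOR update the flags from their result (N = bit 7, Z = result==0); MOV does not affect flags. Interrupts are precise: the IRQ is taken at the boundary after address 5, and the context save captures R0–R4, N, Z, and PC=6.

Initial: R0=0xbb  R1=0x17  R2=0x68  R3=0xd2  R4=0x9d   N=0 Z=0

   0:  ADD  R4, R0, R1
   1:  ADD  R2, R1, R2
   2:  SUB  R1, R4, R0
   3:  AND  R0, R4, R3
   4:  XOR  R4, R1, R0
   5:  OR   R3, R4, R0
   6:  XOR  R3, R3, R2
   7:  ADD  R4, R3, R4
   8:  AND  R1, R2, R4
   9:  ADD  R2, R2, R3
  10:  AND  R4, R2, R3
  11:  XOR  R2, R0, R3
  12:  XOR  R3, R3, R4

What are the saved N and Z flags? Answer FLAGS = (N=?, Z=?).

FLAGS = (N=1, Z=0)

after  0: R0=0xbb R1=0x17 R2=0x68 R3=0xd2 R4=0xd2  N=1 Z=0
after  1: R0=0xbb R1=0x17 R2=0x7f R3=0xd2 R4=0xd2  N=0 Z=0
after  2: R0=0xbb R1=0x17 R2=0x7f R3=0xd2 R4=0xd2  N=0 Z=0
after  3: R0=0xd2 R1=0x17 R2=0x7f R3=0xd2 R4=0xd2  N=1 Z=0
after  4: R0=0xd2 R1=0x17 R2=0x7f R3=0xd2 R4=0xc5  N=1 Z=0
after  5: R0=0xd2 R1=0x17 R2=0x7f R3=0xd7 R4=0xc5  N=1 Z=0
-- IRQ taken; context saved, return-PC = 6 --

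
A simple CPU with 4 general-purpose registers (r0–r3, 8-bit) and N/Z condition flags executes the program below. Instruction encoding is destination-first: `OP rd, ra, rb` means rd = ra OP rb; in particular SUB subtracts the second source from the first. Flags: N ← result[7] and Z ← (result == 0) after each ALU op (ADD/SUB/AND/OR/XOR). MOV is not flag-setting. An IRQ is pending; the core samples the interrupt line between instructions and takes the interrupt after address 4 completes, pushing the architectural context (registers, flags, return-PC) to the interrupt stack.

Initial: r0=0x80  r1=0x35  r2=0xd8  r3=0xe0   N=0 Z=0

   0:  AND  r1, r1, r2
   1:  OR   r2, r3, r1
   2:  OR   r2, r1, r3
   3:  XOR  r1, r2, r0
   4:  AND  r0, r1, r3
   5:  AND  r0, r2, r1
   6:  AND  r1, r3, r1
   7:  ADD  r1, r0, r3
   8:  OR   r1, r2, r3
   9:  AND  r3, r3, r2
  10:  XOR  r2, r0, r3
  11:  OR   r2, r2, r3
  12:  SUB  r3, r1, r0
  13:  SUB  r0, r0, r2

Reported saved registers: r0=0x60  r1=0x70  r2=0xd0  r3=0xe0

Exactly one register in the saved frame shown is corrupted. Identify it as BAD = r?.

BAD = r2

after  0: r0=0x80 r1=0x10 r2=0xd8 r3=0xe0  N=0 Z=0
after  1: r0=0x80 r1=0x10 r2=0xf0 r3=0xe0  N=1 Z=0
after  2: r0=0x80 r1=0x10 r2=0xf0 r3=0xe0  N=1 Z=0
after  3: r0=0x80 r1=0x70 r2=0xf0 r3=0xe0  N=0 Z=0
after  4: r0=0x60 r1=0x70 r2=0xf0 r3=0xe0  N=0 Z=0
-- IRQ taken; context saved, return-PC = 5 --
mismatch: r2: reported 0xd0 vs actual 0xf0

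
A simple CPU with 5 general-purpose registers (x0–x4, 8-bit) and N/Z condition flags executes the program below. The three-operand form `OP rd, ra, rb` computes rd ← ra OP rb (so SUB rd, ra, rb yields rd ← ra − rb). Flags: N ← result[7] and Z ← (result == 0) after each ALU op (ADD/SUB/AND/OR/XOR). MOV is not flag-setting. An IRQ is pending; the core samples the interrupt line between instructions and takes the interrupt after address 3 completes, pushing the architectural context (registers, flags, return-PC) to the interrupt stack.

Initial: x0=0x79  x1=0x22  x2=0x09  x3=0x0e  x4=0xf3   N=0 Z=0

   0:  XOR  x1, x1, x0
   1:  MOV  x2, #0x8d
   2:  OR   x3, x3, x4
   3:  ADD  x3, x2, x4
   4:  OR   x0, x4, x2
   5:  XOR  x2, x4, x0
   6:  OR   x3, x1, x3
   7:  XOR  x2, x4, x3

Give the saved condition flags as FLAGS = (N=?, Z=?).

FLAGS = (N=1, Z=0)

after  0: x0=0x79 x1=0x5b x2=0x09 x3=0x0e x4=0xf3  N=0 Z=0
after  1: x0=0x79 x1=0x5b x2=0x8d x3=0x0e x4=0xf3  N=0 Z=0
after  2: x0=0x79 x1=0x5b x2=0x8d x3=0xff x4=0xf3  N=1 Z=0
after  3: x0=0x79 x1=0x5b x2=0x8d x3=0x80 x4=0xf3  N=1 Z=0
-- IRQ taken; context saved, return-PC = 4 --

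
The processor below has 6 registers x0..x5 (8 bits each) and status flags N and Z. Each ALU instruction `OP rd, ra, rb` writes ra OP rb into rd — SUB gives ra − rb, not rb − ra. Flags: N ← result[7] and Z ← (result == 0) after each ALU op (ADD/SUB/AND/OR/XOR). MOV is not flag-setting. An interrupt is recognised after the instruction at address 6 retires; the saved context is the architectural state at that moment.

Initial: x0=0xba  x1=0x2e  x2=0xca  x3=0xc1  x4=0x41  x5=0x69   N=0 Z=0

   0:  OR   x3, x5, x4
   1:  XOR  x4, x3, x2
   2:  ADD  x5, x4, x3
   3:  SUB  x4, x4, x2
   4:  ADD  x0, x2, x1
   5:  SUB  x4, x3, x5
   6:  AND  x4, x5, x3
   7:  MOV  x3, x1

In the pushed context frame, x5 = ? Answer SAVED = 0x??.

after  0: x0=0xba x1=0x2e x2=0xca x3=0x69 x4=0x41 x5=0x69  N=0 Z=0
after  1: x0=0xba x1=0x2e x2=0xca x3=0x69 x4=0xa3 x5=0x69  N=1 Z=0
after  2: x0=0xba x1=0x2e x2=0xca x3=0x69 x4=0xa3 x5=0x0c  N=0 Z=0
after  3: x0=0xba x1=0x2e x2=0xca x3=0x69 x4=0xd9 x5=0x0c  N=1 Z=0
after  4: x0=0xf8 x1=0x2e x2=0xca x3=0x69 x4=0xd9 x5=0x0c  N=1 Z=0
after  5: x0=0xf8 x1=0x2e x2=0xca x3=0x69 x4=0x5d x5=0x0c  N=0 Z=0
after  6: x0=0xf8 x1=0x2e x2=0xca x3=0x69 x4=0x08 x5=0x0c  N=0 Z=0
-- IRQ taken; context saved, return-PC = 7 --

SAVED = 0x0c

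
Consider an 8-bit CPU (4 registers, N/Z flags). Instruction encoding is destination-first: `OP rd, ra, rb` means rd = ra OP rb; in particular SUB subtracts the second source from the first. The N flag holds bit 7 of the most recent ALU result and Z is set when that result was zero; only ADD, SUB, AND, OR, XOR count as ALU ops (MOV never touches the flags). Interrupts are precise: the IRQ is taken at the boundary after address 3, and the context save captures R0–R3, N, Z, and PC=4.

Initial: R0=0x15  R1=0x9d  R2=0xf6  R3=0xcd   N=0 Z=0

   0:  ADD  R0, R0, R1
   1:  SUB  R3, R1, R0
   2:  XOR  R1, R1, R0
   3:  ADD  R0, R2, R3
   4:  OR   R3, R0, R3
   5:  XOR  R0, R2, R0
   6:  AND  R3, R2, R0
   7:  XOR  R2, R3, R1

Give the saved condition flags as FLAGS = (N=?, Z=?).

FLAGS = (N=1, Z=0)

after  0: R0=0xb2 R1=0x9d R2=0xf6 R3=0xcd  N=1 Z=0
after  1: R0=0xb2 R1=0x9d R2=0xf6 R3=0xeb  N=1 Z=0
after  2: R0=0xb2 R1=0x2f R2=0xf6 R3=0xeb  N=0 Z=0
after  3: R0=0xe1 R1=0x2f R2=0xf6 R3=0xeb  N=1 Z=0
-- IRQ taken; context saved, return-PC = 4 --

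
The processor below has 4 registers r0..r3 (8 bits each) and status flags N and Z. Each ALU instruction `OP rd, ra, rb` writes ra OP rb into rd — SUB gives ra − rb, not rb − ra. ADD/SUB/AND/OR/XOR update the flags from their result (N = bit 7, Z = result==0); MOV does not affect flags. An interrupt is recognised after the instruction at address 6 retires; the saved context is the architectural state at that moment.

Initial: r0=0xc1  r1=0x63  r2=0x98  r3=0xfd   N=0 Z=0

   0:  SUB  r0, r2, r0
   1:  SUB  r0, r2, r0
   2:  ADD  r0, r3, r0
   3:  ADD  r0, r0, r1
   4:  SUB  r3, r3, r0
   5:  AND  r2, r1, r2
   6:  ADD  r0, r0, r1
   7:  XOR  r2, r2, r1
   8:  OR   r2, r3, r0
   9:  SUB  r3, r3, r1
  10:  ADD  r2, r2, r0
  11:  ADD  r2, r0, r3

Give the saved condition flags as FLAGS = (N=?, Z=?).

FLAGS = (N=1, Z=0)

after  0: r0=0xd7 r1=0x63 r2=0x98 r3=0xfd  N=1 Z=0
after  1: r0=0xc1 r1=0x63 r2=0x98 r3=0xfd  N=1 Z=0
after  2: r0=0xbe r1=0x63 r2=0x98 r3=0xfd  N=1 Z=0
after  3: r0=0x21 r1=0x63 r2=0x98 r3=0xfd  N=0 Z=0
after  4: r0=0x21 r1=0x63 r2=0x98 r3=0xdc  N=1 Z=0
after  5: r0=0x21 r1=0x63 r2=0x00 r3=0xdc  N=0 Z=1
after  6: r0=0x84 r1=0x63 r2=0x00 r3=0xdc  N=1 Z=0
-- IRQ taken; context saved, return-PC = 7 --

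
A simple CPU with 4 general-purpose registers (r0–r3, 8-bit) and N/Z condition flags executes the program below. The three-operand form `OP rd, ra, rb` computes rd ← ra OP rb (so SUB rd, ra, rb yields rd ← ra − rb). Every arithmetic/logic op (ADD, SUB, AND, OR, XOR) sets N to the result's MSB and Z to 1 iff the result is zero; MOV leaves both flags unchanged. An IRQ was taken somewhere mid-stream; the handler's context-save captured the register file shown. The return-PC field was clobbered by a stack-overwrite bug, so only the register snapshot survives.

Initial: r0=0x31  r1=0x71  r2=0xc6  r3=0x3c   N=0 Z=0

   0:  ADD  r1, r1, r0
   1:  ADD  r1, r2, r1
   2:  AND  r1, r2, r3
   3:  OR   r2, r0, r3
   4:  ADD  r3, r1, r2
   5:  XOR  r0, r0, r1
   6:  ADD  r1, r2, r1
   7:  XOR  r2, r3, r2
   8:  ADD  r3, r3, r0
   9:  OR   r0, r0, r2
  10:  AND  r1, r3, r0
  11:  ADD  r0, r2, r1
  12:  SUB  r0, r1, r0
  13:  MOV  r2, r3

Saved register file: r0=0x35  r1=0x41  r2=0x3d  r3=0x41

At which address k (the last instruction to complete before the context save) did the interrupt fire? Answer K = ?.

after  0: r0=0x31 r1=0xa2 r2=0xc6 r3=0x3c  N=1 Z=0
after  1: r0=0x31 r1=0x68 r2=0xc6 r3=0x3c  N=0 Z=0
after  2: r0=0x31 r1=0x04 r2=0xc6 r3=0x3c  N=0 Z=0
after  3: r0=0x31 r1=0x04 r2=0x3d r3=0x3c  N=0 Z=0
after  4: r0=0x31 r1=0x04 r2=0x3d r3=0x41  N=0 Z=0
after  5: r0=0x35 r1=0x04 r2=0x3d r3=0x41  N=0 Z=0
after  6: r0=0x35 r1=0x41 r2=0x3d r3=0x41  N=0 Z=0
-- IRQ taken; context saved, return-PC = 7 --

K = 6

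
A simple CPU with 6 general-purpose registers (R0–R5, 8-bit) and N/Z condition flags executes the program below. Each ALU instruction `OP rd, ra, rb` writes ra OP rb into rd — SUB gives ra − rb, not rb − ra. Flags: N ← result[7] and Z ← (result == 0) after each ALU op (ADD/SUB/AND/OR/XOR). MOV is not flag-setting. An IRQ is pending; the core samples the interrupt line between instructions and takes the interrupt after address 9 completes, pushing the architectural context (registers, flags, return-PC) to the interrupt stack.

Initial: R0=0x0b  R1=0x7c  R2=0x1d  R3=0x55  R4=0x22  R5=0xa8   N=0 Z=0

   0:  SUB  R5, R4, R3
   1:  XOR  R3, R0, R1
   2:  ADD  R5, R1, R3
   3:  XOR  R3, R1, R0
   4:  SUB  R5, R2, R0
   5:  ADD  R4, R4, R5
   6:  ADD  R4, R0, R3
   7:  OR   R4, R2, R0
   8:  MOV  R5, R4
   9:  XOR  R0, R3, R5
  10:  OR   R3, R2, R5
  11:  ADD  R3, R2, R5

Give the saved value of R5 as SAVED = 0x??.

after  0: R0=0x0b R1=0x7c R2=0x1d R3=0x55 R4=0x22 R5=0xcd  N=1 Z=0
after  1: R0=0x0b R1=0x7c R2=0x1d R3=0x77 R4=0x22 R5=0xcd  N=0 Z=0
after  2: R0=0x0b R1=0x7c R2=0x1d R3=0x77 R4=0x22 R5=0xf3  N=1 Z=0
after  3: R0=0x0b R1=0x7c R2=0x1d R3=0x77 R4=0x22 R5=0xf3  N=0 Z=0
after  4: R0=0x0b R1=0x7c R2=0x1d R3=0x77 R4=0x22 R5=0x12  N=0 Z=0
after  5: R0=0x0b R1=0x7c R2=0x1d R3=0x77 R4=0x34 R5=0x12  N=0 Z=0
after  6: R0=0x0b R1=0x7c R2=0x1d R3=0x77 R4=0x82 R5=0x12  N=1 Z=0
after  7: R0=0x0b R1=0x7c R2=0x1d R3=0x77 R4=0x1f R5=0x12  N=0 Z=0
after  8: R0=0x0b R1=0x7c R2=0x1d R3=0x77 R4=0x1f R5=0x1f  N=0 Z=0
after  9: R0=0x68 R1=0x7c R2=0x1d R3=0x77 R4=0x1f R5=0x1f  N=0 Z=0
-- IRQ taken; context saved, return-PC = 10 --

SAVED = 0x1f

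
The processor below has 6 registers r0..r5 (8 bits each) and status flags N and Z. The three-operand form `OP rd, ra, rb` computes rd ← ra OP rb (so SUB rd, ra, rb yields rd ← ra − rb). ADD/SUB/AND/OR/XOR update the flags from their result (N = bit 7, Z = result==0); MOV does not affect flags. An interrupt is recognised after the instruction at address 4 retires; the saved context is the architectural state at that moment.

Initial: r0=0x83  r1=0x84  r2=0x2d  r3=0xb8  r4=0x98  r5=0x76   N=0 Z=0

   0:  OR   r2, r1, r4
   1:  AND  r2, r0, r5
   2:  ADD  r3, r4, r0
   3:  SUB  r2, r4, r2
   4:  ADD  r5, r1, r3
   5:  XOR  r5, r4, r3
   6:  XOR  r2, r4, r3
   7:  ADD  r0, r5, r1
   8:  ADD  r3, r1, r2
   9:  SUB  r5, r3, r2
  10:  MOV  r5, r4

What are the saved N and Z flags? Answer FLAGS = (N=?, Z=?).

FLAGS = (N=1, Z=0)

after  0: r0=0x83 r1=0x84 r2=0x9c r3=0xb8 r4=0x98 r5=0x76  N=1 Z=0
after  1: r0=0x83 r1=0x84 r2=0x02 r3=0xb8 r4=0x98 r5=0x76  N=0 Z=0
after  2: r0=0x83 r1=0x84 r2=0x02 r3=0x1b r4=0x98 r5=0x76  N=0 Z=0
after  3: r0=0x83 r1=0x84 r2=0x96 r3=0x1b r4=0x98 r5=0x76  N=1 Z=0
after  4: r0=0x83 r1=0x84 r2=0x96 r3=0x1b r4=0x98 r5=0x9f  N=1 Z=0
-- IRQ taken; context saved, return-PC = 5 --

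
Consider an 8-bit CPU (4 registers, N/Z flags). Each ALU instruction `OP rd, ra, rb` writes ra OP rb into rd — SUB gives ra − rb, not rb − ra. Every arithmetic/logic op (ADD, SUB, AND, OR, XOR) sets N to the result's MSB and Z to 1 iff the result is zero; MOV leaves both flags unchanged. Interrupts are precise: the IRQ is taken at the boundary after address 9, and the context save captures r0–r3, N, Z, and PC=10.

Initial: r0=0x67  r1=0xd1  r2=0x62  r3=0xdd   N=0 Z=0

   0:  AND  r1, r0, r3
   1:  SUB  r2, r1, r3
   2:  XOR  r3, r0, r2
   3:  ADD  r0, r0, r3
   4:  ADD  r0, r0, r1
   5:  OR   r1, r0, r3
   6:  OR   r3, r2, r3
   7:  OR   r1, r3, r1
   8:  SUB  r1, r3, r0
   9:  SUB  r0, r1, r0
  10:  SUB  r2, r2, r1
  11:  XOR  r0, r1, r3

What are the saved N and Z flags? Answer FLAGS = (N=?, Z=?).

after  0: r0=0x67 r1=0x45 r2=0x62 r3=0xdd  N=0 Z=0
after  1: r0=0x67 r1=0x45 r2=0x68 r3=0xdd  N=0 Z=0
after  2: r0=0x67 r1=0x45 r2=0x68 r3=0x0f  N=0 Z=0
after  3: r0=0x76 r1=0x45 r2=0x68 r3=0x0f  N=0 Z=0
after  4: r0=0xbb r1=0x45 r2=0x68 r3=0x0f  N=1 Z=0
after  5: r0=0xbb r1=0xbf r2=0x68 r3=0x0f  N=1 Z=0
after  6: r0=0xbb r1=0xbf r2=0x68 r3=0x6f  N=0 Z=0
after  7: r0=0xbb r1=0xff r2=0x68 r3=0x6f  N=1 Z=0
after  8: r0=0xbb r1=0xb4 r2=0x68 r3=0x6f  N=1 Z=0
after  9: r0=0xf9 r1=0xb4 r2=0x68 r3=0x6f  N=1 Z=0
-- IRQ taken; context saved, return-PC = 10 --

FLAGS = (N=1, Z=0)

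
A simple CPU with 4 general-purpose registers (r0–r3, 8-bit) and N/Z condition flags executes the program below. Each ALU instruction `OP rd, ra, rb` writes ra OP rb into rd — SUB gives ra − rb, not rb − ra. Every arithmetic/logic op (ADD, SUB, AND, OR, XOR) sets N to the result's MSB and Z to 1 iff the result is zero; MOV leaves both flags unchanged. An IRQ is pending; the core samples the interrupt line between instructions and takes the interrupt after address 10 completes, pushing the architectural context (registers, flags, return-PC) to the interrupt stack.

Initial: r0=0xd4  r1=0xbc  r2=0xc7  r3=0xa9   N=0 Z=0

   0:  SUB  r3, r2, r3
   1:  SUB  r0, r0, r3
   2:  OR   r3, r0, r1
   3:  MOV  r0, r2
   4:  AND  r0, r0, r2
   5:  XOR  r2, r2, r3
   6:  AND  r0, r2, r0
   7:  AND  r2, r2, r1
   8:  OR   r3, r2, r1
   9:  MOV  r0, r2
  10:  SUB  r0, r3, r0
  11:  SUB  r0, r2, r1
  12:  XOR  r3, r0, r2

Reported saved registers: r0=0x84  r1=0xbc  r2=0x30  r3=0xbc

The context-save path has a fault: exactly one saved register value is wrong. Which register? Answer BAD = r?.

BAD = r2

after  0: r0=0xd4 r1=0xbc r2=0xc7 r3=0x1e  N=0 Z=0
after  1: r0=0xb6 r1=0xbc r2=0xc7 r3=0x1e  N=1 Z=0
after  2: r0=0xb6 r1=0xbc r2=0xc7 r3=0xbe  N=1 Z=0
after  3: r0=0xc7 r1=0xbc r2=0xc7 r3=0xbe  N=1 Z=0
after  4: r0=0xc7 r1=0xbc r2=0xc7 r3=0xbe  N=1 Z=0
after  5: r0=0xc7 r1=0xbc r2=0x79 r3=0xbe  N=0 Z=0
after  6: r0=0x41 r1=0xbc r2=0x79 r3=0xbe  N=0 Z=0
after  7: r0=0x41 r1=0xbc r2=0x38 r3=0xbe  N=0 Z=0
after  8: r0=0x41 r1=0xbc r2=0x38 r3=0xbc  N=1 Z=0
after  9: r0=0x38 r1=0xbc r2=0x38 r3=0xbc  N=1 Z=0
after 10: r0=0x84 r1=0xbc r2=0x38 r3=0xbc  N=1 Z=0
-- IRQ taken; context saved, return-PC = 11 --
mismatch: r2: reported 0x30 vs actual 0x38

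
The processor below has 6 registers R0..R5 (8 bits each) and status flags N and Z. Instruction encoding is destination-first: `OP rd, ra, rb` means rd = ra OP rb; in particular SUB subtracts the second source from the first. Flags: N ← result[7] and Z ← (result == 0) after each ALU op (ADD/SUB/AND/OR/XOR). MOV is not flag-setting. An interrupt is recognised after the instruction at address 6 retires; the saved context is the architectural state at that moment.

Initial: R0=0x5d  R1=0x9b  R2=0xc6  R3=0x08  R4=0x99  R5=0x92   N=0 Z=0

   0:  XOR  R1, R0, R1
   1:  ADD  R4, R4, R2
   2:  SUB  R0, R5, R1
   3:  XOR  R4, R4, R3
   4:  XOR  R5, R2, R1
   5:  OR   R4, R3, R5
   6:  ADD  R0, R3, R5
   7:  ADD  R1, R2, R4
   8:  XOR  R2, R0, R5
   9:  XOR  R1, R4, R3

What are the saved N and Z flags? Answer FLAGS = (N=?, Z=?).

FLAGS = (N=0, Z=0)

after  0: R0=0x5d R1=0xc6 R2=0xc6 R3=0x08 R4=0x99 R5=0x92  N=1 Z=0
after  1: R0=0x5d R1=0xc6 R2=0xc6 R3=0x08 R4=0x5f R5=0x92  N=0 Z=0
after  2: R0=0xcc R1=0xc6 R2=0xc6 R3=0x08 R4=0x5f R5=0x92  N=1 Z=0
after  3: R0=0xcc R1=0xc6 R2=0xc6 R3=0x08 R4=0x57 R5=0x92  N=0 Z=0
after  4: R0=0xcc R1=0xc6 R2=0xc6 R3=0x08 R4=0x57 R5=0x00  N=0 Z=1
after  5: R0=0xcc R1=0xc6 R2=0xc6 R3=0x08 R4=0x08 R5=0x00  N=0 Z=0
after  6: R0=0x08 R1=0xc6 R2=0xc6 R3=0x08 R4=0x08 R5=0x00  N=0 Z=0
-- IRQ taken; context saved, return-PC = 7 --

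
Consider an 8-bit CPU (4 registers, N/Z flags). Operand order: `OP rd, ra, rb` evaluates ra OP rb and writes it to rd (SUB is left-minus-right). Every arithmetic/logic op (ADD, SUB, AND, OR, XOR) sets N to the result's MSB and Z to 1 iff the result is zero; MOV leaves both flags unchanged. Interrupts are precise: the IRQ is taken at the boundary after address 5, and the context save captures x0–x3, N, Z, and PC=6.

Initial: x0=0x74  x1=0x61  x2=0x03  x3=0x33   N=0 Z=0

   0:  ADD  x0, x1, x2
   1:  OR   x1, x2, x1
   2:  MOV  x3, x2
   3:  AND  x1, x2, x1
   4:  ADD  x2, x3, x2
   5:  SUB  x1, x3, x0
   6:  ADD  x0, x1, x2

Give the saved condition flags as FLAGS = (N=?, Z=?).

FLAGS = (N=1, Z=0)

after  0: x0=0x64 x1=0x61 x2=0x03 x3=0x33  N=0 Z=0
after  1: x0=0x64 x1=0x63 x2=0x03 x3=0x33  N=0 Z=0
after  2: x0=0x64 x1=0x63 x2=0x03 x3=0x03  N=0 Z=0
after  3: x0=0x64 x1=0x03 x2=0x03 x3=0x03  N=0 Z=0
after  4: x0=0x64 x1=0x03 x2=0x06 x3=0x03  N=0 Z=0
after  5: x0=0x64 x1=0x9f x2=0x06 x3=0x03  N=1 Z=0
-- IRQ taken; context saved, return-PC = 6 --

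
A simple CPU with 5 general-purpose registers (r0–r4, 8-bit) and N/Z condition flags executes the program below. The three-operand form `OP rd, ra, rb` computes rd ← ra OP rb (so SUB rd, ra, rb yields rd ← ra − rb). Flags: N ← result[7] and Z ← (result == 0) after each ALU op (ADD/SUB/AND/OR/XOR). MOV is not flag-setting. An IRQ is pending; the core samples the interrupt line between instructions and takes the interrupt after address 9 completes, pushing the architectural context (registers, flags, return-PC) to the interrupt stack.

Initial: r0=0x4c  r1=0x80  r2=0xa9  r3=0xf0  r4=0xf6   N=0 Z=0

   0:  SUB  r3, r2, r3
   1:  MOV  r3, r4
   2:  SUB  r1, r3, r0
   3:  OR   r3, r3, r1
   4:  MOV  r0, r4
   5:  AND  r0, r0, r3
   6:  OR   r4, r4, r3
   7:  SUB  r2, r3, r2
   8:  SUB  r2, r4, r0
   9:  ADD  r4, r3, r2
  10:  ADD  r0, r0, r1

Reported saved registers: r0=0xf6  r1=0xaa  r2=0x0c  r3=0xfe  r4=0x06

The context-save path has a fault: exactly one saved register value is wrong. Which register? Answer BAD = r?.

BAD = r2

after  0: r0=0x4c r1=0x80 r2=0xa9 r3=0xb9 r4=0xf6  N=1 Z=0
after  1: r0=0x4c r1=0x80 r2=0xa9 r3=0xf6 r4=0xf6  N=1 Z=0
after  2: r0=0x4c r1=0xaa r2=0xa9 r3=0xf6 r4=0xf6  N=1 Z=0
after  3: r0=0x4c r1=0xaa r2=0xa9 r3=0xfe r4=0xf6  N=1 Z=0
after  4: r0=0xf6 r1=0xaa r2=0xa9 r3=0xfe r4=0xf6  N=1 Z=0
after  5: r0=0xf6 r1=0xaa r2=0xa9 r3=0xfe r4=0xf6  N=1 Z=0
after  6: r0=0xf6 r1=0xaa r2=0xa9 r3=0xfe r4=0xfe  N=1 Z=0
after  7: r0=0xf6 r1=0xaa r2=0x55 r3=0xfe r4=0xfe  N=0 Z=0
after  8: r0=0xf6 r1=0xaa r2=0x08 r3=0xfe r4=0xfe  N=0 Z=0
after  9: r0=0xf6 r1=0xaa r2=0x08 r3=0xfe r4=0x06  N=0 Z=0
-- IRQ taken; context saved, return-PC = 10 --
mismatch: r2: reported 0x0c vs actual 0x08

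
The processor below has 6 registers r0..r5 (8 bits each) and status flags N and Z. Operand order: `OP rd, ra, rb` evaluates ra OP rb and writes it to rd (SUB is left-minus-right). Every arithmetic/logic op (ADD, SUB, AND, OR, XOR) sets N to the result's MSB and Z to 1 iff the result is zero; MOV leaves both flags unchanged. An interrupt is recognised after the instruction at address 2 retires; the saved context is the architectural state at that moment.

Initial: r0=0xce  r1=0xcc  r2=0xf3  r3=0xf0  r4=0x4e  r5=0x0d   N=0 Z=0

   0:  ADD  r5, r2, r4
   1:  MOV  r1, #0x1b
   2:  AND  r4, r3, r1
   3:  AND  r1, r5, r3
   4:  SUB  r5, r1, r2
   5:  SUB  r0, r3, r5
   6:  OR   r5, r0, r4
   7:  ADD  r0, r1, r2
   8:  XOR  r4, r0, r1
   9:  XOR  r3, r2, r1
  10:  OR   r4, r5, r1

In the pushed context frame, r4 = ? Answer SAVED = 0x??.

after  0: r0=0xce r1=0xcc r2=0xf3 r3=0xf0 r4=0x4e r5=0x41  N=0 Z=0
after  1: r0=0xce r1=0x1b r2=0xf3 r3=0xf0 r4=0x4e r5=0x41  N=0 Z=0
after  2: r0=0xce r1=0x1b r2=0xf3 r3=0xf0 r4=0x10 r5=0x41  N=0 Z=0
-- IRQ taken; context saved, return-PC = 3 --

SAVED = 0x10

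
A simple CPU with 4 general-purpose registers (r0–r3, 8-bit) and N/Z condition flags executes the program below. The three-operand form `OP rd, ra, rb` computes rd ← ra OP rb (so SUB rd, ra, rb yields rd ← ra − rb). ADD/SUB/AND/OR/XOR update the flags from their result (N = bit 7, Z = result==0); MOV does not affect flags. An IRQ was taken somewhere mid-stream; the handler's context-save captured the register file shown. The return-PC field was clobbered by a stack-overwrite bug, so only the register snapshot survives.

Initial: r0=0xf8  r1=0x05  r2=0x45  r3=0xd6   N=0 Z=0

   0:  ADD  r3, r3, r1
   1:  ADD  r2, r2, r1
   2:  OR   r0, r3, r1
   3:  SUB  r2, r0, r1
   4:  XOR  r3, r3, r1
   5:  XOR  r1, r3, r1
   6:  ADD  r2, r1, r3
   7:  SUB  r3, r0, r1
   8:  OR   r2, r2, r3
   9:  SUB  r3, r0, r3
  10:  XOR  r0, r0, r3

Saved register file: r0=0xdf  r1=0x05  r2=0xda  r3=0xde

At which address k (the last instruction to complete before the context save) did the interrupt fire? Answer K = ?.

K = 4

after  0: r0=0xf8 r1=0x05 r2=0x45 r3=0xdb  N=1 Z=0
after  1: r0=0xf8 r1=0x05 r2=0x4a r3=0xdb  N=0 Z=0
after  2: r0=0xdf r1=0x05 r2=0x4a r3=0xdb  N=1 Z=0
after  3: r0=0xdf r1=0x05 r2=0xda r3=0xdb  N=1 Z=0
after  4: r0=0xdf r1=0x05 r2=0xda r3=0xde  N=1 Z=0
-- IRQ taken; context saved, return-PC = 5 --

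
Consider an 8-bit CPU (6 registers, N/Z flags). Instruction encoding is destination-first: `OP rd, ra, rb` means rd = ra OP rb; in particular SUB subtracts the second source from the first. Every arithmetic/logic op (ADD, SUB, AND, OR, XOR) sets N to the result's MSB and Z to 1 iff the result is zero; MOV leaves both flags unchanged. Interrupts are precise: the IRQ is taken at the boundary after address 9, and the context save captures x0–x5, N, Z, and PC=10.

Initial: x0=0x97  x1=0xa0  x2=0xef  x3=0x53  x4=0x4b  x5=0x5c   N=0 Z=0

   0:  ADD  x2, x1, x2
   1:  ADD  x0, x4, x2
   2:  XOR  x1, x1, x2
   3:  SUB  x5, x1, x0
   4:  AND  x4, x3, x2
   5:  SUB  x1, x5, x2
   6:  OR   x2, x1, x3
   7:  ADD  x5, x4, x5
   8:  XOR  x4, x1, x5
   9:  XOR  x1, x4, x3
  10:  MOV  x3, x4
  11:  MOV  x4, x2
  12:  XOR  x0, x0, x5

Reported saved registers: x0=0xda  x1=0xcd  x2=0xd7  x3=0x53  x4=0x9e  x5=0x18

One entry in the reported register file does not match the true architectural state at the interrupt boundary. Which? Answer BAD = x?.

after  0: x0=0x97 x1=0xa0 x2=0x8f x3=0x53 x4=0x4b x5=0x5c  N=1 Z=0
after  1: x0=0xda x1=0xa0 x2=0x8f x3=0x53 x4=0x4b x5=0x5c  N=1 Z=0
after  2: x0=0xda x1=0x2f x2=0x8f x3=0x53 x4=0x4b x5=0x5c  N=0 Z=0
after  3: x0=0xda x1=0x2f x2=0x8f x3=0x53 x4=0x4b x5=0x55  N=0 Z=0
after  4: x0=0xda x1=0x2f x2=0x8f x3=0x53 x4=0x03 x5=0x55  N=0 Z=0
after  5: x0=0xda x1=0xc6 x2=0x8f x3=0x53 x4=0x03 x5=0x55  N=1 Z=0
after  6: x0=0xda x1=0xc6 x2=0xd7 x3=0x53 x4=0x03 x5=0x55  N=1 Z=0
after  7: x0=0xda x1=0xc6 x2=0xd7 x3=0x53 x4=0x03 x5=0x58  N=0 Z=0
after  8: x0=0xda x1=0xc6 x2=0xd7 x3=0x53 x4=0x9e x5=0x58  N=1 Z=0
after  9: x0=0xda x1=0xcd x2=0xd7 x3=0x53 x4=0x9e x5=0x58  N=1 Z=0
-- IRQ taken; context saved, return-PC = 10 --
mismatch: x5: reported 0x18 vs actual 0x58

BAD = x5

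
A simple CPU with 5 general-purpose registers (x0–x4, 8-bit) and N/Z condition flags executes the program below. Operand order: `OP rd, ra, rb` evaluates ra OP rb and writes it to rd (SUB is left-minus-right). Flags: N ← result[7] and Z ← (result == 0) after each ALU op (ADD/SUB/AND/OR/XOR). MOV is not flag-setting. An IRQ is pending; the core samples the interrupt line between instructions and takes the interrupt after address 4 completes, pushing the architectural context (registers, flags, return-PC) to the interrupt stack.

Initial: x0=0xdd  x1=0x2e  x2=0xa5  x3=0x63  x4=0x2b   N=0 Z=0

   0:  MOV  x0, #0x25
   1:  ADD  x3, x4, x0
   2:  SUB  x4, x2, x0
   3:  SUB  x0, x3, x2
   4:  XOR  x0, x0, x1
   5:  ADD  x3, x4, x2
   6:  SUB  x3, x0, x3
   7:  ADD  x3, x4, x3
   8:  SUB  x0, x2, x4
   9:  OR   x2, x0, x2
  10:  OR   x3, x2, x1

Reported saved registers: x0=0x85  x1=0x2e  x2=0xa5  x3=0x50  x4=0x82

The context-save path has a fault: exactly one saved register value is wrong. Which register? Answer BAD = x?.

after  0: x0=0x25 x1=0x2e x2=0xa5 x3=0x63 x4=0x2b  N=0 Z=0
after  1: x0=0x25 x1=0x2e x2=0xa5 x3=0x50 x4=0x2b  N=0 Z=0
after  2: x0=0x25 x1=0x2e x2=0xa5 x3=0x50 x4=0x80  N=1 Z=0
after  3: x0=0xab x1=0x2e x2=0xa5 x3=0x50 x4=0x80  N=1 Z=0
after  4: x0=0x85 x1=0x2e x2=0xa5 x3=0x50 x4=0x80  N=1 Z=0
-- IRQ taken; context saved, return-PC = 5 --
mismatch: x4: reported 0x82 vs actual 0x80

BAD = x4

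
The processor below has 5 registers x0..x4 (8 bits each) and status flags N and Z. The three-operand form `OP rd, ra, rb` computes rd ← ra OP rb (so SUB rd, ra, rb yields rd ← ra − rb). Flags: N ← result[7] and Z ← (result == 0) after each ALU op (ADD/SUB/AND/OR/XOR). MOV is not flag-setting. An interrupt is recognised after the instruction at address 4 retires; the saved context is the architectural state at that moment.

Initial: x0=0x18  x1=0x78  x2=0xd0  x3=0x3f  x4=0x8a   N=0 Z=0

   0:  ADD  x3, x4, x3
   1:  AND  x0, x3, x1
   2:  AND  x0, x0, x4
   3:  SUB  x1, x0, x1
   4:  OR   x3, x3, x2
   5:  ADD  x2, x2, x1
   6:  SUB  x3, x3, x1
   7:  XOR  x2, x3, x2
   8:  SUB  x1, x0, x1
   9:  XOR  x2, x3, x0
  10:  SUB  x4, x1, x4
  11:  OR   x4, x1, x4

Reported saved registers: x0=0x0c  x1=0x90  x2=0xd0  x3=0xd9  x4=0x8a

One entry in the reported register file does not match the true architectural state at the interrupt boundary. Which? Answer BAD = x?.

after  0: x0=0x18 x1=0x78 x2=0xd0 x3=0xc9 x4=0x8a  N=1 Z=0
after  1: x0=0x48 x1=0x78 x2=0xd0 x3=0xc9 x4=0x8a  N=0 Z=0
after  2: x0=0x08 x1=0x78 x2=0xd0 x3=0xc9 x4=0x8a  N=0 Z=0
after  3: x0=0x08 x1=0x90 x2=0xd0 x3=0xc9 x4=0x8a  N=1 Z=0
after  4: x0=0x08 x1=0x90 x2=0xd0 x3=0xd9 x4=0x8a  N=1 Z=0
-- IRQ taken; context saved, return-PC = 5 --
mismatch: x0: reported 0x0c vs actual 0x08

BAD = x0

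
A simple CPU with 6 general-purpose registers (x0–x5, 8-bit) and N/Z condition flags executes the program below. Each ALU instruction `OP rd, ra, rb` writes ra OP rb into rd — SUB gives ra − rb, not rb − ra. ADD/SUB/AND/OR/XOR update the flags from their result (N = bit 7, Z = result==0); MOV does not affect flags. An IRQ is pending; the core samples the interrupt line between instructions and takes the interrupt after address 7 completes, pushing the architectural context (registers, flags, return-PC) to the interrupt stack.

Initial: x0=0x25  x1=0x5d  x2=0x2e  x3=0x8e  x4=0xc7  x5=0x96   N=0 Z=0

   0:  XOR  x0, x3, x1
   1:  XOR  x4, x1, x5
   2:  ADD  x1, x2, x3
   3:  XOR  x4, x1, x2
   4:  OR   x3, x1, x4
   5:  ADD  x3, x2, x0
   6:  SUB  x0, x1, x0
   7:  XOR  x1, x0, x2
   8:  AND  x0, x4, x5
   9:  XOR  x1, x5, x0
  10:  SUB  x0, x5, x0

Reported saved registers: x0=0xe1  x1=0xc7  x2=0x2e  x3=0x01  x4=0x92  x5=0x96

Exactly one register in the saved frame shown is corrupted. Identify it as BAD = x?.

after  0: x0=0xd3 x1=0x5d x2=0x2e x3=0x8e x4=0xc7 x5=0x96  N=1 Z=0
after  1: x0=0xd3 x1=0x5d x2=0x2e x3=0x8e x4=0xcb x5=0x96  N=1 Z=0
after  2: x0=0xd3 x1=0xbc x2=0x2e x3=0x8e x4=0xcb x5=0x96  N=1 Z=0
after  3: x0=0xd3 x1=0xbc x2=0x2e x3=0x8e x4=0x92 x5=0x96  N=1 Z=0
after  4: x0=0xd3 x1=0xbc x2=0x2e x3=0xbe x4=0x92 x5=0x96  N=1 Z=0
after  5: x0=0xd3 x1=0xbc x2=0x2e x3=0x01 x4=0x92 x5=0x96  N=0 Z=0
after  6: x0=0xe9 x1=0xbc x2=0x2e x3=0x01 x4=0x92 x5=0x96  N=1 Z=0
after  7: x0=0xe9 x1=0xc7 x2=0x2e x3=0x01 x4=0x92 x5=0x96  N=1 Z=0
-- IRQ taken; context saved, return-PC = 8 --
mismatch: x0: reported 0xe1 vs actual 0xe9

BAD = x0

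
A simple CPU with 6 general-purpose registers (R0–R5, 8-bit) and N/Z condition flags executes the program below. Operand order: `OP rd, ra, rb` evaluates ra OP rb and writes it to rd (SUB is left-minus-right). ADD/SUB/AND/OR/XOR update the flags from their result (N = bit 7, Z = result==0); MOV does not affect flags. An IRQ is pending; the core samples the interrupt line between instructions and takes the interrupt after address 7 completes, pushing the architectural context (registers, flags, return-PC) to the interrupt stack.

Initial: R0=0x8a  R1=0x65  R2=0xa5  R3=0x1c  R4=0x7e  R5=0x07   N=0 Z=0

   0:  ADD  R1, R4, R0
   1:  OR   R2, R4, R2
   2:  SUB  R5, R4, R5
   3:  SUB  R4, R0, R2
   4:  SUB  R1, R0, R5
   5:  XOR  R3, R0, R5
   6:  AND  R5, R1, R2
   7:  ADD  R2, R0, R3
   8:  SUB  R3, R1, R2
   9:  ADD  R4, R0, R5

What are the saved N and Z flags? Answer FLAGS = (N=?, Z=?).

after  0: R0=0x8a R1=0x08 R2=0xa5 R3=0x1c R4=0x7e R5=0x07  N=0 Z=0
after  1: R0=0x8a R1=0x08 R2=0xff R3=0x1c R4=0x7e R5=0x07  N=1 Z=0
after  2: R0=0x8a R1=0x08 R2=0xff R3=0x1c R4=0x7e R5=0x77  N=0 Z=0
after  3: R0=0x8a R1=0x08 R2=0xff R3=0x1c R4=0x8b R5=0x77  N=1 Z=0
after  4: R0=0x8a R1=0x13 R2=0xff R3=0x1c R4=0x8b R5=0x77  N=0 Z=0
after  5: R0=0x8a R1=0x13 R2=0xff R3=0xfd R4=0x8b R5=0x77  N=1 Z=0
after  6: R0=0x8a R1=0x13 R2=0xff R3=0xfd R4=0x8b R5=0x13  N=0 Z=0
after  7: R0=0x8a R1=0x13 R2=0x87 R3=0xfd R4=0x8b R5=0x13  N=1 Z=0
-- IRQ taken; context saved, return-PC = 8 --

FLAGS = (N=1, Z=0)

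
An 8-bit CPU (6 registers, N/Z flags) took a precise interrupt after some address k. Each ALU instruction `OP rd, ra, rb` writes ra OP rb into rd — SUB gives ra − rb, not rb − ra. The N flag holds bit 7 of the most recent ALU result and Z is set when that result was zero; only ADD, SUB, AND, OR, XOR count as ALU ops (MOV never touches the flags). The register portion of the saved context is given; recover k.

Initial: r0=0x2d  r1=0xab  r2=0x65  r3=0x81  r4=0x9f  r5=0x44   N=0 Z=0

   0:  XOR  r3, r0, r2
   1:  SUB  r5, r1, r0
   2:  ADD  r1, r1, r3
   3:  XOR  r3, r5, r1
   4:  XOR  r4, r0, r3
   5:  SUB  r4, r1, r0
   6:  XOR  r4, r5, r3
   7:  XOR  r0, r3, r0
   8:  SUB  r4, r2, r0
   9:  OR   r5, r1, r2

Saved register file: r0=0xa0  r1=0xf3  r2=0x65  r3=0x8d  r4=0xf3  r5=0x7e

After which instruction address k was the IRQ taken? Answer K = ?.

after  0: r0=0x2d r1=0xab r2=0x65 r3=0x48 r4=0x9f r5=0x44  N=0 Z=0
after  1: r0=0x2d r1=0xab r2=0x65 r3=0x48 r4=0x9f r5=0x7e  N=0 Z=0
after  2: r0=0x2d r1=0xf3 r2=0x65 r3=0x48 r4=0x9f r5=0x7e  N=1 Z=0
after  3: r0=0x2d r1=0xf3 r2=0x65 r3=0x8d r4=0x9f r5=0x7e  N=1 Z=0
after  4: r0=0x2d r1=0xf3 r2=0x65 r3=0x8d r4=0xa0 r5=0x7e  N=1 Z=0
after  5: r0=0x2d r1=0xf3 r2=0x65 r3=0x8d r4=0xc6 r5=0x7e  N=1 Z=0
after  6: r0=0x2d r1=0xf3 r2=0x65 r3=0x8d r4=0xf3 r5=0x7e  N=1 Z=0
after  7: r0=0xa0 r1=0xf3 r2=0x65 r3=0x8d r4=0xf3 r5=0x7e  N=1 Z=0
-- IRQ taken; context saved, return-PC = 8 --

K = 7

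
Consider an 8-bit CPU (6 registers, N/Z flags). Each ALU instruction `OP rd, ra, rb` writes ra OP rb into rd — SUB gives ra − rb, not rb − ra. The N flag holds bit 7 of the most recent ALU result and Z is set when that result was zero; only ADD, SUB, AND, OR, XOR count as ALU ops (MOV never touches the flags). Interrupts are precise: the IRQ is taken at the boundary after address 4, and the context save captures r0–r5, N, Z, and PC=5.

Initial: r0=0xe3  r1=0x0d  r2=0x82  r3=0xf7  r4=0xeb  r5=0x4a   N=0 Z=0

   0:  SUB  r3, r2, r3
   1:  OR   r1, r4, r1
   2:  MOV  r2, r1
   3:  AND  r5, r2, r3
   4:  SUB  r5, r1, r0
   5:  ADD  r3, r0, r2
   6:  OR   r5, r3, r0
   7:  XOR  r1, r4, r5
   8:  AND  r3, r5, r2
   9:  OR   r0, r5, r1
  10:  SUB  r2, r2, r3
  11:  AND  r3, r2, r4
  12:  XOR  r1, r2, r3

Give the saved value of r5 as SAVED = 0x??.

SAVED = 0x0c

after  0: r0=0xe3 r1=0x0d r2=0x82 r3=0x8b r4=0xeb r5=0x4a  N=1 Z=0
after  1: r0=0xe3 r1=0xef r2=0x82 r3=0x8b r4=0xeb r5=0x4a  N=1 Z=0
after  2: r0=0xe3 r1=0xef r2=0xef r3=0x8b r4=0xeb r5=0x4a  N=1 Z=0
after  3: r0=0xe3 r1=0xef r2=0xef r3=0x8b r4=0xeb r5=0x8b  N=1 Z=0
after  4: r0=0xe3 r1=0xef r2=0xef r3=0x8b r4=0xeb r5=0x0c  N=0 Z=0
-- IRQ taken; context saved, return-PC = 5 --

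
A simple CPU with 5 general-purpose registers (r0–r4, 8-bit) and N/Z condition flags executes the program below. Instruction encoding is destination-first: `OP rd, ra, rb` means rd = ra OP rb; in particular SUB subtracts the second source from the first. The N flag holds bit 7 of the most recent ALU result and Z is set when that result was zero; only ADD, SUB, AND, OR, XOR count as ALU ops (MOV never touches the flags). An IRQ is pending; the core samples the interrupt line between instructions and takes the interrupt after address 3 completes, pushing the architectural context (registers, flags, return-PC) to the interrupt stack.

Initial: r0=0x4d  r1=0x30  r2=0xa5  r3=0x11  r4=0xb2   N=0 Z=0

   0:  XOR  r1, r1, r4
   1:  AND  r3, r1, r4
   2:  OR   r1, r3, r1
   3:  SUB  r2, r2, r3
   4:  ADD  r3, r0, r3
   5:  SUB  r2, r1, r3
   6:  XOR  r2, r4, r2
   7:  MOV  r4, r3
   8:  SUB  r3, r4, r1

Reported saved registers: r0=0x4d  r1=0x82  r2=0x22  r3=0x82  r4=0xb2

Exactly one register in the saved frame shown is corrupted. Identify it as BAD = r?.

after  0: r0=0x4d r1=0x82 r2=0xa5 r3=0x11 r4=0xb2  N=1 Z=0
after  1: r0=0x4d r1=0x82 r2=0xa5 r3=0x82 r4=0xb2  N=1 Z=0
after  2: r0=0x4d r1=0x82 r2=0xa5 r3=0x82 r4=0xb2  N=1 Z=0
after  3: r0=0x4d r1=0x82 r2=0x23 r3=0x82 r4=0xb2  N=0 Z=0
-- IRQ taken; context saved, return-PC = 4 --
mismatch: r2: reported 0x22 vs actual 0x23

BAD = r2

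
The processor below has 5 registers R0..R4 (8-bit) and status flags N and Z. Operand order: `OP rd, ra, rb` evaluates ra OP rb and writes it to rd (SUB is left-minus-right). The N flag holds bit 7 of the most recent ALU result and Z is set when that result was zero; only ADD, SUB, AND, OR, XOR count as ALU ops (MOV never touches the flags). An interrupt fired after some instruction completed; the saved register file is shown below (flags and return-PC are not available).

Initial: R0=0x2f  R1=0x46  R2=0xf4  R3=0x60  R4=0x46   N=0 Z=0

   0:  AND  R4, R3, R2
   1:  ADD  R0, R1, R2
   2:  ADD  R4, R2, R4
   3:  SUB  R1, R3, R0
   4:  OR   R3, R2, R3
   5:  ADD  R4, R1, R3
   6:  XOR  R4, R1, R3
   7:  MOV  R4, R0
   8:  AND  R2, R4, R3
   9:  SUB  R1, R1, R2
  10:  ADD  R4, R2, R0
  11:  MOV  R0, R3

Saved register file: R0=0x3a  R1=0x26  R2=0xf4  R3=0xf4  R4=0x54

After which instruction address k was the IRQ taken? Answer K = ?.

K = 4

after  0: R0=0x2f R1=0x46 R2=0xf4 R3=0x60 R4=0x60  N=0 Z=0
after  1: R0=0x3a R1=0x46 R2=0xf4 R3=0x60 R4=0x60  N=0 Z=0
after  2: R0=0x3a R1=0x46 R2=0xf4 R3=0x60 R4=0x54  N=0 Z=0
after  3: R0=0x3a R1=0x26 R2=0xf4 R3=0x60 R4=0x54  N=0 Z=0
after  4: R0=0x3a R1=0x26 R2=0xf4 R3=0xf4 R4=0x54  N=1 Z=0
-- IRQ taken; context saved, return-PC = 5 --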